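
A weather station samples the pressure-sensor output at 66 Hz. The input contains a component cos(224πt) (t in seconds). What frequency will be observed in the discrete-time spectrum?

20 Hz

ω = 224π rad/s → f = ω/(2π) = 112 Hz.
112 Hz mod fs = 46 Hz.
46 Hz > fs/2 = 33 Hz, folds to fs − 46 Hz = 20 Hz.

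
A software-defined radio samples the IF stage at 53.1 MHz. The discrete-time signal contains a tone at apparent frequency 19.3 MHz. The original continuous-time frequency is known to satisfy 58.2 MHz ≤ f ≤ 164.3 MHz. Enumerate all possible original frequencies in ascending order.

72.4 MHz, 86.9 MHz, 125.5 MHz, 140 MHz

Frequencies that alias to 19.3 MHz are k·fs ± 19.3 MHz for integer k ≥ 0.
k=0: 19.3 MHz.
k=1: 33.8 MHz, 72.4 MHz.
k=2: 86.9 MHz, 125.5 MHz.
k=3: 140 MHz, 178.6 MHz.
k=4: 193.1 MHz, 231.7 MHz.
Within [58.2 MHz, 164.3 MHz]: 72.4 MHz, 86.9 MHz, 125.5 MHz, 140 MHz.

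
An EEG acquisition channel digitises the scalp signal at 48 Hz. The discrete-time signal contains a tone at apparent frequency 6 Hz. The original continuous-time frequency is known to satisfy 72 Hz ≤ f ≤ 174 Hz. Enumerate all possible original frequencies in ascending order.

Frequencies that alias to 6 Hz are k·fs ± 6 Hz for integer k ≥ 0.
k=0: 6 Hz.
k=1: 42 Hz, 54 Hz.
k=2: 90 Hz, 102 Hz.
k=3: 138 Hz, 150 Hz.
k=4: 186 Hz, 198 Hz.
Within [72 Hz, 174 Hz]: 90 Hz, 102 Hz, 138 Hz, 150 Hz.

90 Hz, 102 Hz, 138 Hz, 150 Hz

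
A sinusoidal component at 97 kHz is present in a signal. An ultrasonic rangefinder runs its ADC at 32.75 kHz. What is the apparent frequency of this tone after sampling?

97 kHz mod fs = 31.5 kHz.
31.5 kHz > fs/2 = 16.375 kHz, folds to fs − 31.5 kHz = 1.25 kHz.

1.25 kHz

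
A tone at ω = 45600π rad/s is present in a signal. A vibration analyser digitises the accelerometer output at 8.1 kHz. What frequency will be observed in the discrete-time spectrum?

1.5 kHz

ω = 45600π rad/s → f = ω/(2π) = 22800 Hz = 22.8 kHz.
22.8 kHz mod fs = 6.6 kHz.
6.6 kHz > fs/2 = 4.05 kHz, folds to fs − 6.6 kHz = 1.5 kHz.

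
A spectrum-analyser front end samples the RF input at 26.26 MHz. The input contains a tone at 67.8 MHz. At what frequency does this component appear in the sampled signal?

67.8 MHz mod fs = 15.28 MHz.
15.28 MHz > fs/2 = 13.13 MHz, folds to fs − 15.28 MHz = 10.98 MHz.

10.98 MHz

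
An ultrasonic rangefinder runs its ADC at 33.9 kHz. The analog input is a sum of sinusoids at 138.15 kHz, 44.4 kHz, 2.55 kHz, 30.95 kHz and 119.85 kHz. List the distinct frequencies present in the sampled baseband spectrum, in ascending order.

2.55 kHz, 2.95 kHz, 10.5 kHz, 15.75 kHz

fs/2 = 16.95 kHz.
138.15 kHz mod fs = 2.55 kHz.
2.55 kHz ≤ fs/2 = 16.95 kHz, appears at 2.55 kHz.
44.4 kHz mod fs = 10.5 kHz.
10.5 kHz ≤ fs/2 = 16.95 kHz, appears at 10.5 kHz.
2.55 kHz ≤ fs/2 = 16.95 kHz, passes unchanged.
30.95 kHz > fs/2 = 16.95 kHz, folds to fs − 30.95 kHz = 2.95 kHz.
119.85 kHz mod fs = 18.15 kHz.
18.15 kHz > fs/2 = 16.95 kHz, folds to fs − 18.15 kHz = 15.75 kHz.
Distinct values: {2.55 kHz, 2.95 kHz, 10.5 kHz, 15.75 kHz}.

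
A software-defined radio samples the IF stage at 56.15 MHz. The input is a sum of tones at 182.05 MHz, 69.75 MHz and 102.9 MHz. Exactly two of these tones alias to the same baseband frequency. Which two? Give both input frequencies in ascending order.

69.75 MHz, 182.05 MHz

fs/2 = 28.075 MHz.
182.05 MHz mod fs = 13.6 MHz.
13.6 MHz ≤ fs/2 = 28.075 MHz, appears at 13.6 MHz.
69.75 MHz mod fs = 13.6 MHz.
13.6 MHz ≤ fs/2 = 28.075 MHz, appears at 13.6 MHz.
102.9 MHz mod fs = 46.75 MHz.
46.75 MHz > fs/2 = 28.075 MHz, folds to fs − 46.75 MHz = 9.4 MHz.
69.75 MHz and 182.05 MHz both map to 13.6 MHz.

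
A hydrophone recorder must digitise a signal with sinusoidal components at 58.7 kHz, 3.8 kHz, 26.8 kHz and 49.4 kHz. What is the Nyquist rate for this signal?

117.4 kHz

Highest-frequency component: 58.7 kHz.
Nyquist rate = 2 × 58.7 kHz = 117.4 kHz.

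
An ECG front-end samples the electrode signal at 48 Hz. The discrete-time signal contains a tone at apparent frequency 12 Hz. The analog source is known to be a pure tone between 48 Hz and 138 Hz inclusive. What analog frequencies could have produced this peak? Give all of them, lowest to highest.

Frequencies that alias to 12 Hz are k·fs ± 12 Hz for integer k ≥ 0.
k=0: 12 Hz.
k=1: 36 Hz, 60 Hz.
k=2: 84 Hz, 108 Hz.
k=3: 132 Hz, 156 Hz.
k=4: 180 Hz, 204 Hz.
Within [48 Hz, 138 Hz]: 60 Hz, 84 Hz, 108 Hz, 132 Hz.

60 Hz, 84 Hz, 108 Hz, 132 Hz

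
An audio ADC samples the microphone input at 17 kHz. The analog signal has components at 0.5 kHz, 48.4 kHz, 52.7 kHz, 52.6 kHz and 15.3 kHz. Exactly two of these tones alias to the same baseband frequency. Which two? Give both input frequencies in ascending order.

15.3 kHz, 52.7 kHz

fs/2 = 8.5 kHz.
0.5 kHz ≤ fs/2 = 8.5 kHz, passes unchanged.
48.4 kHz mod fs = 14.4 kHz.
14.4 kHz > fs/2 = 8.5 kHz, folds to fs − 14.4 kHz = 2.6 kHz.
52.7 kHz mod fs = 1.7 kHz.
1.7 kHz ≤ fs/2 = 8.5 kHz, appears at 1.7 kHz.
52.6 kHz mod fs = 1.6 kHz.
1.6 kHz ≤ fs/2 = 8.5 kHz, appears at 1.6 kHz.
15.3 kHz > fs/2 = 8.5 kHz, folds to fs − 15.3 kHz = 1.7 kHz.
15.3 kHz and 52.7 kHz both map to 1.7 kHz.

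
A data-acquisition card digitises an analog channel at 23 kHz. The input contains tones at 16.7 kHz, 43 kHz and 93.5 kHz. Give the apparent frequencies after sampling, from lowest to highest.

1.5 kHz, 3 kHz, 6.3 kHz

fs/2 = 11.5 kHz.
16.7 kHz > fs/2 = 11.5 kHz, folds to fs − 16.7 kHz = 6.3 kHz.
43 kHz mod fs = 20 kHz.
20 kHz > fs/2 = 11.5 kHz, folds to fs − 20 kHz = 3 kHz.
93.5 kHz mod fs = 1.5 kHz.
1.5 kHz ≤ fs/2 = 11.5 kHz, appears at 1.5 kHz.
Distinct values: {1.5 kHz, 3 kHz, 6.3 kHz}.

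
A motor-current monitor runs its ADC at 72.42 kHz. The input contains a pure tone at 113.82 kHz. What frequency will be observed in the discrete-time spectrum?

113.82 kHz mod fs = 41.4 kHz.
41.4 kHz > fs/2 = 36.21 kHz, folds to fs − 41.4 kHz = 31.02 kHz.

31.02 kHz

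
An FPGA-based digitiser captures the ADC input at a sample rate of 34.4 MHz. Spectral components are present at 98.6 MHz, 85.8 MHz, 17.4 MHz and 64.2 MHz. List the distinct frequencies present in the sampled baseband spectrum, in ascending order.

4.6 MHz, 17 MHz

fs/2 = 17.2 MHz.
98.6 MHz mod fs = 29.8 MHz.
29.8 MHz > fs/2 = 17.2 MHz, folds to fs − 29.8 MHz = 4.6 MHz.
85.8 MHz mod fs = 17 MHz.
17 MHz ≤ fs/2 = 17.2 MHz, appears at 17 MHz.
17.4 MHz > fs/2 = 17.2 MHz, folds to fs − 17.4 MHz = 17 MHz.
64.2 MHz mod fs = 29.8 MHz.
29.8 MHz > fs/2 = 17.2 MHz, folds to fs − 29.8 MHz = 4.6 MHz.
Distinct values: {4.6 MHz, 17 MHz}.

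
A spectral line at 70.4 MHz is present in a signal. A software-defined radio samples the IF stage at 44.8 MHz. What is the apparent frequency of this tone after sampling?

19.2 MHz

70.4 MHz mod fs = 25.6 MHz.
25.6 MHz > fs/2 = 22.4 MHz, folds to fs − 25.6 MHz = 19.2 MHz.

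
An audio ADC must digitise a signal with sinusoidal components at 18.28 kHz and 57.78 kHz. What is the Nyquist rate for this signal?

115.56 kHz

Highest-frequency component: 57.78 kHz.
Nyquist rate = 2 × 57.78 kHz = 115.56 kHz.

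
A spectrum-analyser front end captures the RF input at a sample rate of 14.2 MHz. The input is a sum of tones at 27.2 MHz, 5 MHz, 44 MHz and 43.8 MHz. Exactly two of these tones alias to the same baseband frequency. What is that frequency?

fs/2 = 7.1 MHz.
27.2 MHz mod fs = 13 MHz.
13 MHz > fs/2 = 7.1 MHz, folds to fs − 13 MHz = 1.2 MHz.
5 MHz ≤ fs/2 = 7.1 MHz, passes unchanged.
44 MHz mod fs = 1.4 MHz.
1.4 MHz ≤ fs/2 = 7.1 MHz, appears at 1.4 MHz.
43.8 MHz mod fs = 1.2 MHz.
1.2 MHz ≤ fs/2 = 7.1 MHz, appears at 1.2 MHz.
27.2 MHz and 43.8 MHz both map to 1.2 MHz.

1.2 MHz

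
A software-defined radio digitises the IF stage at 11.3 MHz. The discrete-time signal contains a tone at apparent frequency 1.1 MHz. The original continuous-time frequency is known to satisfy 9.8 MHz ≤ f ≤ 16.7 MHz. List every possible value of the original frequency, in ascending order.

10.2 MHz, 12.4 MHz

Frequencies that alias to 1.1 MHz are k·fs ± 1.1 MHz for integer k ≥ 0.
k=0: 1.1 MHz.
k=1: 10.2 MHz, 12.4 MHz.
k=2: 21.5 MHz, 23.7 MHz.
Within [9.8 MHz, 16.7 MHz]: 10.2 MHz, 12.4 MHz.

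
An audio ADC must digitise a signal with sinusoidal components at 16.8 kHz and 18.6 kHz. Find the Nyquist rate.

37.2 kHz

Highest-frequency component: 18.6 kHz.
Nyquist rate = 2 × 18.6 kHz = 37.2 kHz.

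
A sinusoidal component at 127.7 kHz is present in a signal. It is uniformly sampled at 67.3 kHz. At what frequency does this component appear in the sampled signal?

127.7 kHz mod fs = 60.4 kHz.
60.4 kHz > fs/2 = 33.65 kHz, folds to fs − 60.4 kHz = 6.9 kHz.

6.9 kHz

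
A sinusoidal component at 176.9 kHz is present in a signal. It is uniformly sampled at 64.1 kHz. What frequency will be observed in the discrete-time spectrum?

176.9 kHz mod fs = 48.7 kHz.
48.7 kHz > fs/2 = 32.05 kHz, folds to fs − 48.7 kHz = 15.4 kHz.

15.4 kHz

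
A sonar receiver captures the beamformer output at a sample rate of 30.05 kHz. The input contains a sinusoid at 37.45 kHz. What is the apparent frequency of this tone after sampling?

7.4 kHz

37.45 kHz mod fs = 7.4 kHz.
7.4 kHz ≤ fs/2 = 15.025 kHz, appears at 7.4 kHz.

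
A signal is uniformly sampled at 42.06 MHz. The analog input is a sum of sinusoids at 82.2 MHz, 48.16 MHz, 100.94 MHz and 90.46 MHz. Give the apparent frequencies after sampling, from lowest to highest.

1.92 MHz, 6.1 MHz, 6.34 MHz, 16.82 MHz

fs/2 = 21.03 MHz.
82.2 MHz mod fs = 40.14 MHz.
40.14 MHz > fs/2 = 21.03 MHz, folds to fs − 40.14 MHz = 1.92 MHz.
48.16 MHz mod fs = 6.1 MHz.
6.1 MHz ≤ fs/2 = 21.03 MHz, appears at 6.1 MHz.
100.94 MHz mod fs = 16.82 MHz.
16.82 MHz ≤ fs/2 = 21.03 MHz, appears at 16.82 MHz.
90.46 MHz mod fs = 6.34 MHz.
6.34 MHz ≤ fs/2 = 21.03 MHz, appears at 6.34 MHz.
Distinct values: {1.92 MHz, 6.1 MHz, 6.34 MHz, 16.82 MHz}.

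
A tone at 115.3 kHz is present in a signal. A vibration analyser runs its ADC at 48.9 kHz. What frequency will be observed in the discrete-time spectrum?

17.5 kHz

115.3 kHz mod fs = 17.5 kHz.
17.5 kHz ≤ fs/2 = 24.45 kHz, appears at 17.5 kHz.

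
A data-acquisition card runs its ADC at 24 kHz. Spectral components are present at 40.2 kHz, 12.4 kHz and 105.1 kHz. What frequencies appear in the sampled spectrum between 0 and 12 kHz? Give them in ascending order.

7.8 kHz, 9.1 kHz, 11.6 kHz

fs/2 = 12 kHz.
40.2 kHz mod fs = 16.2 kHz.
16.2 kHz > fs/2 = 12 kHz, folds to fs − 16.2 kHz = 7.8 kHz.
12.4 kHz > fs/2 = 12 kHz, folds to fs − 12.4 kHz = 11.6 kHz.
105.1 kHz mod fs = 9.1 kHz.
9.1 kHz ≤ fs/2 = 12 kHz, appears at 9.1 kHz.
Distinct values: {7.8 kHz, 9.1 kHz, 11.6 kHz}.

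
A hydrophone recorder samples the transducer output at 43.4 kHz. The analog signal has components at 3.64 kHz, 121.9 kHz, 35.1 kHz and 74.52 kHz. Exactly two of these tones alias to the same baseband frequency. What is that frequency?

fs/2 = 21.7 kHz.
3.64 kHz ≤ fs/2 = 21.7 kHz, passes unchanged.
121.9 kHz mod fs = 35.1 kHz.
35.1 kHz > fs/2 = 21.7 kHz, folds to fs − 35.1 kHz = 8.3 kHz.
35.1 kHz > fs/2 = 21.7 kHz, folds to fs − 35.1 kHz = 8.3 kHz.
74.52 kHz mod fs = 31.12 kHz.
31.12 kHz > fs/2 = 21.7 kHz, folds to fs − 31.12 kHz = 12.28 kHz.
35.1 kHz and 121.9 kHz both map to 8.3 kHz.

8.3 kHz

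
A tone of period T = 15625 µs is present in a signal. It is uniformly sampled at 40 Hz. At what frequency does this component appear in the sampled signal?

T = 15625 µs → f = 1/T = 64 Hz.
64 Hz mod fs = 24 Hz.
24 Hz > fs/2 = 20 Hz, folds to fs − 24 Hz = 16 Hz.

16 Hz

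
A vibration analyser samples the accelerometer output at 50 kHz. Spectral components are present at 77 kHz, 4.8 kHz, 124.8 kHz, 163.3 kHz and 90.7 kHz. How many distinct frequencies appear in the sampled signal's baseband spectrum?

5

fs/2 = 25 kHz.
77 kHz mod fs = 27 kHz.
27 kHz > fs/2 = 25 kHz, folds to fs − 27 kHz = 23 kHz.
4.8 kHz ≤ fs/2 = 25 kHz, passes unchanged.
124.8 kHz mod fs = 24.8 kHz.
24.8 kHz ≤ fs/2 = 25 kHz, appears at 24.8 kHz.
163.3 kHz mod fs = 13.3 kHz.
13.3 kHz ≤ fs/2 = 25 kHz, appears at 13.3 kHz.
90.7 kHz mod fs = 40.7 kHz.
40.7 kHz > fs/2 = 25 kHz, folds to fs − 40.7 kHz = 9.3 kHz.
Distinct values: {4.8 kHz, 9.3 kHz, 13.3 kHz, 23 kHz, 24.8 kHz} → 5.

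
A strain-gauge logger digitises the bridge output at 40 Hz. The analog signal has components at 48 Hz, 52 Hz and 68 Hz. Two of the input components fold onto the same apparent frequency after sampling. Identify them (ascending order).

52 Hz, 68 Hz

fs/2 = 20 Hz.
48 Hz mod fs = 8 Hz.
8 Hz ≤ fs/2 = 20 Hz, appears at 8 Hz.
52 Hz mod fs = 12 Hz.
12 Hz ≤ fs/2 = 20 Hz, appears at 12 Hz.
68 Hz mod fs = 28 Hz.
28 Hz > fs/2 = 20 Hz, folds to fs − 28 Hz = 12 Hz.
52 Hz and 68 Hz both map to 12 Hz.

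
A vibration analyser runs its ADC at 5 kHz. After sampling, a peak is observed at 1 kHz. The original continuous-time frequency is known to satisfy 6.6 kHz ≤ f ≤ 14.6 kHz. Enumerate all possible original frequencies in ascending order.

Frequencies that alias to 1 kHz are k·fs ± 1 kHz for integer k ≥ 0.
k=0: 1 kHz.
k=1: 4 kHz, 6 kHz.
k=2: 9 kHz, 11 kHz.
k=3: 14 kHz, 16 kHz.
k=4: 19 kHz, 21 kHz.
Within [6.6 kHz, 14.6 kHz]: 9 kHz, 11 kHz, 14 kHz.

9 kHz, 11 kHz, 14 kHz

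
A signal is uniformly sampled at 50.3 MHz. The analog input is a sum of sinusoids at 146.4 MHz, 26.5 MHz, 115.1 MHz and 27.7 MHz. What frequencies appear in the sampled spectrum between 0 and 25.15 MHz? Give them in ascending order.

fs/2 = 25.15 MHz.
146.4 MHz mod fs = 45.8 MHz.
45.8 MHz > fs/2 = 25.15 MHz, folds to fs − 45.8 MHz = 4.5 MHz.
26.5 MHz > fs/2 = 25.15 MHz, folds to fs − 26.5 MHz = 23.8 MHz.
115.1 MHz mod fs = 14.5 MHz.
14.5 MHz ≤ fs/2 = 25.15 MHz, appears at 14.5 MHz.
27.7 MHz > fs/2 = 25.15 MHz, folds to fs − 27.7 MHz = 22.6 MHz.
Distinct values: {4.5 MHz, 14.5 MHz, 22.6 MHz, 23.8 MHz}.

4.5 MHz, 14.5 MHz, 22.6 MHz, 23.8 MHz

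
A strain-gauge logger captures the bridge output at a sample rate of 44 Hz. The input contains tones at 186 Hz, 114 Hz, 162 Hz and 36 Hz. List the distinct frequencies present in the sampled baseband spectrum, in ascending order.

fs/2 = 22 Hz.
186 Hz mod fs = 10 Hz.
10 Hz ≤ fs/2 = 22 Hz, appears at 10 Hz.
114 Hz mod fs = 26 Hz.
26 Hz > fs/2 = 22 Hz, folds to fs − 26 Hz = 18 Hz.
162 Hz mod fs = 30 Hz.
30 Hz > fs/2 = 22 Hz, folds to fs − 30 Hz = 14 Hz.
36 Hz > fs/2 = 22 Hz, folds to fs − 36 Hz = 8 Hz.
Distinct values: {8 Hz, 10 Hz, 14 Hz, 18 Hz}.

8 Hz, 10 Hz, 14 Hz, 18 Hz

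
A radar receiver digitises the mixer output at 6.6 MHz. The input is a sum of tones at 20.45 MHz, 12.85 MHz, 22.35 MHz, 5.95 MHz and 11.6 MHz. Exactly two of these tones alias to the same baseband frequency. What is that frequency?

0.65 MHz

fs/2 = 3.3 MHz.
20.45 MHz mod fs = 0.65 MHz.
0.65 MHz ≤ fs/2 = 3.3 MHz, appears at 0.65 MHz.
12.85 MHz mod fs = 6.25 MHz.
6.25 MHz > fs/2 = 3.3 MHz, folds to fs − 6.25 MHz = 0.35 MHz.
22.35 MHz mod fs = 2.55 MHz.
2.55 MHz ≤ fs/2 = 3.3 MHz, appears at 2.55 MHz.
5.95 MHz > fs/2 = 3.3 MHz, folds to fs − 5.95 MHz = 0.65 MHz.
11.6 MHz mod fs = 5 MHz.
5 MHz > fs/2 = 3.3 MHz, folds to fs − 5 MHz = 1.6 MHz.
5.95 MHz and 20.45 MHz both map to 0.65 MHz.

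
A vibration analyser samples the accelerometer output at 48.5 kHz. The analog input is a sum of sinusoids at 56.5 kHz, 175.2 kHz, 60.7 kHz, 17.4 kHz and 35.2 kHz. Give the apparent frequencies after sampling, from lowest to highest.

8 kHz, 12.2 kHz, 13.3 kHz, 17.4 kHz, 18.8 kHz

fs/2 = 24.25 kHz.
56.5 kHz mod fs = 8 kHz.
8 kHz ≤ fs/2 = 24.25 kHz, appears at 8 kHz.
175.2 kHz mod fs = 29.7 kHz.
29.7 kHz > fs/2 = 24.25 kHz, folds to fs − 29.7 kHz = 18.8 kHz.
60.7 kHz mod fs = 12.2 kHz.
12.2 kHz ≤ fs/2 = 24.25 kHz, appears at 12.2 kHz.
17.4 kHz ≤ fs/2 = 24.25 kHz, passes unchanged.
35.2 kHz > fs/2 = 24.25 kHz, folds to fs − 35.2 kHz = 13.3 kHz.
Distinct values: {8 kHz, 12.2 kHz, 13.3 kHz, 17.4 kHz, 18.8 kHz}.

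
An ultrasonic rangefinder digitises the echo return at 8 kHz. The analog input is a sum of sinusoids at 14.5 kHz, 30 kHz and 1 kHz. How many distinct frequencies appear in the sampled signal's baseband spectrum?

fs/2 = 4 kHz.
14.5 kHz mod fs = 6.5 kHz.
6.5 kHz > fs/2 = 4 kHz, folds to fs − 6.5 kHz = 1.5 kHz.
30 kHz mod fs = 6 kHz.
6 kHz > fs/2 = 4 kHz, folds to fs − 6 kHz = 2 kHz.
1 kHz ≤ fs/2 = 4 kHz, passes unchanged.
Distinct values: {1 kHz, 1.5 kHz, 2 kHz} → 3.

3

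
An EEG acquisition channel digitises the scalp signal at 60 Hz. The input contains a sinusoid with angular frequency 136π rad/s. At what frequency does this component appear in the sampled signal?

8 Hz

ω = 136π rad/s → f = ω/(2π) = 68 Hz.
68 Hz mod fs = 8 Hz.
8 Hz ≤ fs/2 = 30 Hz, appears at 8 Hz.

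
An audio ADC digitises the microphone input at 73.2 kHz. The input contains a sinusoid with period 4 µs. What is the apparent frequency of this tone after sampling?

30.4 kHz

T = 4 µs → f = 1/T = 250 kHz.
250 kHz mod fs = 30.4 kHz.
30.4 kHz ≤ fs/2 = 36.6 kHz, appears at 30.4 kHz.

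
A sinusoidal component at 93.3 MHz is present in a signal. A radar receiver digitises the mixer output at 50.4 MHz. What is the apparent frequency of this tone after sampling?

7.5 MHz

93.3 MHz mod fs = 42.9 MHz.
42.9 MHz > fs/2 = 25.2 MHz, folds to fs − 42.9 MHz = 7.5 MHz.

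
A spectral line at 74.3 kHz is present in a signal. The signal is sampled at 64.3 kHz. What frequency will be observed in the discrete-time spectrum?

74.3 kHz mod fs = 10 kHz.
10 kHz ≤ fs/2 = 32.15 kHz, appears at 10 kHz.

10 kHz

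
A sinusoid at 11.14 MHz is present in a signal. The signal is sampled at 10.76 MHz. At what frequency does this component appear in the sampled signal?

11.14 MHz mod fs = 0.38 MHz.
0.38 MHz ≤ fs/2 = 5.38 MHz, appears at 0.38 MHz.

0.38 MHz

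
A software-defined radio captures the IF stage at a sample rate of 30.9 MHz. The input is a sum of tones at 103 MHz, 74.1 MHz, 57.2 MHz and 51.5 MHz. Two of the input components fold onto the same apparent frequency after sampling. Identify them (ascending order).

51.5 MHz, 103 MHz

fs/2 = 15.45 MHz.
103 MHz mod fs = 10.3 MHz.
10.3 MHz ≤ fs/2 = 15.45 MHz, appears at 10.3 MHz.
74.1 MHz mod fs = 12.3 MHz.
12.3 MHz ≤ fs/2 = 15.45 MHz, appears at 12.3 MHz.
57.2 MHz mod fs = 26.3 MHz.
26.3 MHz > fs/2 = 15.45 MHz, folds to fs − 26.3 MHz = 4.6 MHz.
51.5 MHz mod fs = 20.6 MHz.
20.6 MHz > fs/2 = 15.45 MHz, folds to fs − 20.6 MHz = 10.3 MHz.
51.5 MHz and 103 MHz both map to 10.3 MHz.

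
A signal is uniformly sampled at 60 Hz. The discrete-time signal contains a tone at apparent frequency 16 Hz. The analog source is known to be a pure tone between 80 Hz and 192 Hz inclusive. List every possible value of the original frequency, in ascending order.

Frequencies that alias to 16 Hz are k·fs ± 16 Hz for integer k ≥ 0.
k=0: 16 Hz.
k=1: 44 Hz, 76 Hz.
k=2: 104 Hz, 136 Hz.
k=3: 164 Hz, 196 Hz.
k=4: 224 Hz, 256 Hz.
Within [80 Hz, 192 Hz]: 104 Hz, 136 Hz, 164 Hz.

104 Hz, 136 Hz, 164 Hz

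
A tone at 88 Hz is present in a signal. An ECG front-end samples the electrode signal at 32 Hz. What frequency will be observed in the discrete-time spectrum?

8 Hz

88 Hz mod fs = 24 Hz.
24 Hz > fs/2 = 16 Hz, folds to fs − 24 Hz = 8 Hz.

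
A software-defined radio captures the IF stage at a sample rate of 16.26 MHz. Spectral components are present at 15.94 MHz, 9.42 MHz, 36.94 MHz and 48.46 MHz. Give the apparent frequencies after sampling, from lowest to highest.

fs/2 = 8.13 MHz.
15.94 MHz > fs/2 = 8.13 MHz, folds to fs − 15.94 MHz = 0.32 MHz.
9.42 MHz > fs/2 = 8.13 MHz, folds to fs − 9.42 MHz = 6.84 MHz.
36.94 MHz mod fs = 4.42 MHz.
4.42 MHz ≤ fs/2 = 8.13 MHz, appears at 4.42 MHz.
48.46 MHz mod fs = 15.94 MHz.
15.94 MHz > fs/2 = 8.13 MHz, folds to fs − 15.94 MHz = 0.32 MHz.
Distinct values: {0.32 MHz, 4.42 MHz, 6.84 MHz}.

0.32 MHz, 4.42 MHz, 6.84 MHz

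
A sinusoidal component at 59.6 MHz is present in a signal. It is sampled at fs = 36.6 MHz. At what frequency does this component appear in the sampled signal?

13.6 MHz

59.6 MHz mod fs = 23 MHz.
23 MHz > fs/2 = 18.3 MHz, folds to fs − 23 MHz = 13.6 MHz.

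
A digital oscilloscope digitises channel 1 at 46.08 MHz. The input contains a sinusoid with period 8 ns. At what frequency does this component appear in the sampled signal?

T = 8 ns → f = 1/T = 125 MHz.
125 MHz mod fs = 32.84 MHz.
32.84 MHz > fs/2 = 23.04 MHz, folds to fs − 32.84 MHz = 13.24 MHz.

13.24 MHz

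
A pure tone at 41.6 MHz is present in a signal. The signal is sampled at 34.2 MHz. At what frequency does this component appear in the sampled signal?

41.6 MHz mod fs = 7.4 MHz.
7.4 MHz ≤ fs/2 = 17.1 MHz, appears at 7.4 MHz.

7.4 MHz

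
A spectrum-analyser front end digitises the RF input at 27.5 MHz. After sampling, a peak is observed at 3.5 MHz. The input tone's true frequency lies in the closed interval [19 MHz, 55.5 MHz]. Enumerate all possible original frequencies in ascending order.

Frequencies that alias to 3.5 MHz are k·fs ± 3.5 MHz for integer k ≥ 0.
k=0: 3.5 MHz.
k=1: 24 MHz, 31 MHz.
k=2: 51.5 MHz, 58.5 MHz.
k=3: 79 MHz, 86 MHz.
Within [19 MHz, 55.5 MHz]: 24 MHz, 31 MHz, 51.5 MHz.

24 MHz, 31 MHz, 51.5 MHz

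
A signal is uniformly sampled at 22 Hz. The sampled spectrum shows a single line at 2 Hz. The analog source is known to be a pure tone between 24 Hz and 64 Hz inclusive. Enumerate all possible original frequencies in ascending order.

24 Hz, 42 Hz, 46 Hz, 64 Hz

Frequencies that alias to 2 Hz are k·fs ± 2 Hz for integer k ≥ 0.
k=0: 2 Hz.
k=1: 20 Hz, 24 Hz.
k=2: 42 Hz, 46 Hz.
k=3: 64 Hz, 68 Hz.
k=4: 86 Hz, 90 Hz.
Within [24 Hz, 64 Hz]: 24 Hz, 42 Hz, 46 Hz, 64 Hz.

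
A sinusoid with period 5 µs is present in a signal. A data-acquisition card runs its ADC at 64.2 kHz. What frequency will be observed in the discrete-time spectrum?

T = 5 µs → f = 1/T = 200 kHz.
200 kHz mod fs = 7.4 kHz.
7.4 kHz ≤ fs/2 = 32.1 kHz, appears at 7.4 kHz.

7.4 kHz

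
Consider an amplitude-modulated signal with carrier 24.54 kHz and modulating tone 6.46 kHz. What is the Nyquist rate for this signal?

AM sidebands sit at fc ± fm = 18.08 kHz and 31 kHz.
Highest-frequency component: 31 kHz.
Nyquist rate = 2 × 31 kHz = 62 kHz.

62 kHz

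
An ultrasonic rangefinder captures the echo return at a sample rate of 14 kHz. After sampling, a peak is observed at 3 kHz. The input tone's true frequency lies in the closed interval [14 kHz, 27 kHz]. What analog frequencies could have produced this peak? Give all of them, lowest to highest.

Frequencies that alias to 3 kHz are k·fs ± 3 kHz for integer k ≥ 0.
k=0: 3 kHz.
k=1: 11 kHz, 17 kHz.
k=2: 25 kHz, 31 kHz.
k=3: 39 kHz, 45 kHz.
Within [14 kHz, 27 kHz]: 17 kHz, 25 kHz.

17 kHz, 25 kHz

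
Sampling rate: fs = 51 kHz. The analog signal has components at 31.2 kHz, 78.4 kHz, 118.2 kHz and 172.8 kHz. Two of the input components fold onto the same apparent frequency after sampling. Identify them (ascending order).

fs/2 = 25.5 kHz.
31.2 kHz > fs/2 = 25.5 kHz, folds to fs − 31.2 kHz = 19.8 kHz.
78.4 kHz mod fs = 27.4 kHz.
27.4 kHz > fs/2 = 25.5 kHz, folds to fs − 27.4 kHz = 23.6 kHz.
118.2 kHz mod fs = 16.2 kHz.
16.2 kHz ≤ fs/2 = 25.5 kHz, appears at 16.2 kHz.
172.8 kHz mod fs = 19.8 kHz.
19.8 kHz ≤ fs/2 = 25.5 kHz, appears at 19.8 kHz.
31.2 kHz and 172.8 kHz both map to 19.8 kHz.

31.2 kHz, 172.8 kHz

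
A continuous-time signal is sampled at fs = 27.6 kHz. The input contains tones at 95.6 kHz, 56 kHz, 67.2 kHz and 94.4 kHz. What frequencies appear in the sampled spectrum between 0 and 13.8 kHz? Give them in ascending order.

0.8 kHz, 11.6 kHz, 12 kHz, 12.8 kHz

fs/2 = 13.8 kHz.
95.6 kHz mod fs = 12.8 kHz.
12.8 kHz ≤ fs/2 = 13.8 kHz, appears at 12.8 kHz.
56 kHz mod fs = 0.8 kHz.
0.8 kHz ≤ fs/2 = 13.8 kHz, appears at 0.8 kHz.
67.2 kHz mod fs = 12 kHz.
12 kHz ≤ fs/2 = 13.8 kHz, appears at 12 kHz.
94.4 kHz mod fs = 11.6 kHz.
11.6 kHz ≤ fs/2 = 13.8 kHz, appears at 11.6 kHz.
Distinct values: {0.8 kHz, 11.6 kHz, 12 kHz, 12.8 kHz}.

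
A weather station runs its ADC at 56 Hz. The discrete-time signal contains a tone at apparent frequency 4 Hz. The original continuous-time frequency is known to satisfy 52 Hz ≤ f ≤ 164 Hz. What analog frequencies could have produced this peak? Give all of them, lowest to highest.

52 Hz, 60 Hz, 108 Hz, 116 Hz, 164 Hz

Frequencies that alias to 4 Hz are k·fs ± 4 Hz for integer k ≥ 0.
k=0: 4 Hz.
k=1: 52 Hz, 60 Hz.
k=2: 108 Hz, 116 Hz.
k=3: 164 Hz, 172 Hz.
k=4: 220 Hz, 228 Hz.
Within [52 Hz, 164 Hz]: 52 Hz, 60 Hz, 108 Hz, 116 Hz, 164 Hz.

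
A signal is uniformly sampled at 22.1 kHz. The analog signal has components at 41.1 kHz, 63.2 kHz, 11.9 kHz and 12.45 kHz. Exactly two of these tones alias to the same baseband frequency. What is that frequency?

3.1 kHz

fs/2 = 11.05 kHz.
41.1 kHz mod fs = 19 kHz.
19 kHz > fs/2 = 11.05 kHz, folds to fs − 19 kHz = 3.1 kHz.
63.2 kHz mod fs = 19 kHz.
19 kHz > fs/2 = 11.05 kHz, folds to fs − 19 kHz = 3.1 kHz.
11.9 kHz > fs/2 = 11.05 kHz, folds to fs − 11.9 kHz = 10.2 kHz.
12.45 kHz > fs/2 = 11.05 kHz, folds to fs − 12.45 kHz = 9.65 kHz.
41.1 kHz and 63.2 kHz both map to 3.1 kHz.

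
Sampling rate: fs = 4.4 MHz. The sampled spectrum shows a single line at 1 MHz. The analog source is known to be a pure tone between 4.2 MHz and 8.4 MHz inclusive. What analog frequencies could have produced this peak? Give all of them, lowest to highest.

5.4 MHz, 7.8 MHz

Frequencies that alias to 1 MHz are k·fs ± 1 MHz for integer k ≥ 0.
k=0: 1 MHz.
k=1: 3.4 MHz, 5.4 MHz.
k=2: 7.8 MHz, 9.8 MHz.
k=3: 12.2 MHz, 14.2 MHz.
Within [4.2 MHz, 8.4 MHz]: 5.4 MHz, 7.8 MHz.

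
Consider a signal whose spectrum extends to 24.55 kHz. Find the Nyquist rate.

Nyquist rate = 2 × 24.55 kHz = 49.1 kHz.

49.1 kHz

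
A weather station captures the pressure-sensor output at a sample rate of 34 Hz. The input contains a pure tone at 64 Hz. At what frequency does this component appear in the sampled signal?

4 Hz

64 Hz mod fs = 30 Hz.
30 Hz > fs/2 = 17 Hz, folds to fs − 30 Hz = 4 Hz.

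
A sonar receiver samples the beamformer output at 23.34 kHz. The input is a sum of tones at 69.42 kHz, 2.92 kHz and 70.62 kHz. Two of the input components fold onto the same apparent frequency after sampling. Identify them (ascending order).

fs/2 = 11.67 kHz.
69.42 kHz mod fs = 22.74 kHz.
22.74 kHz > fs/2 = 11.67 kHz, folds to fs − 22.74 kHz = 0.6 kHz.
2.92 kHz ≤ fs/2 = 11.67 kHz, passes unchanged.
70.62 kHz mod fs = 0.6 kHz.
0.6 kHz ≤ fs/2 = 11.67 kHz, appears at 0.6 kHz.
69.42 kHz and 70.62 kHz both map to 0.6 kHz.

69.42 kHz, 70.62 kHz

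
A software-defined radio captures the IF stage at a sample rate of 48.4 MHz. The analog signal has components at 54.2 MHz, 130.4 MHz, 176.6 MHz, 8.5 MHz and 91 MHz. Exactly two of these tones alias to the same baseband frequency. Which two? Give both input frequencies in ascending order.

54.2 MHz, 91 MHz

fs/2 = 24.2 MHz.
54.2 MHz mod fs = 5.8 MHz.
5.8 MHz ≤ fs/2 = 24.2 MHz, appears at 5.8 MHz.
130.4 MHz mod fs = 33.6 MHz.
33.6 MHz > fs/2 = 24.2 MHz, folds to fs − 33.6 MHz = 14.8 MHz.
176.6 MHz mod fs = 31.4 MHz.
31.4 MHz > fs/2 = 24.2 MHz, folds to fs − 31.4 MHz = 17 MHz.
8.5 MHz ≤ fs/2 = 24.2 MHz, passes unchanged.
91 MHz mod fs = 42.6 MHz.
42.6 MHz > fs/2 = 24.2 MHz, folds to fs − 42.6 MHz = 5.8 MHz.
54.2 MHz and 91 MHz both map to 5.8 MHz.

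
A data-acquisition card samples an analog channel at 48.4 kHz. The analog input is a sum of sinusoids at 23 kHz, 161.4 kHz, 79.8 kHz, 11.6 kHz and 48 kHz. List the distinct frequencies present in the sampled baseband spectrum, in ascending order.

0.4 kHz, 11.6 kHz, 16.2 kHz, 17 kHz, 23 kHz

fs/2 = 24.2 kHz.
23 kHz ≤ fs/2 = 24.2 kHz, passes unchanged.
161.4 kHz mod fs = 16.2 kHz.
16.2 kHz ≤ fs/2 = 24.2 kHz, appears at 16.2 kHz.
79.8 kHz mod fs = 31.4 kHz.
31.4 kHz > fs/2 = 24.2 kHz, folds to fs − 31.4 kHz = 17 kHz.
11.6 kHz ≤ fs/2 = 24.2 kHz, passes unchanged.
48 kHz > fs/2 = 24.2 kHz, folds to fs − 48 kHz = 0.4 kHz.
Distinct values: {0.4 kHz, 11.6 kHz, 16.2 kHz, 17 kHz, 23 kHz}.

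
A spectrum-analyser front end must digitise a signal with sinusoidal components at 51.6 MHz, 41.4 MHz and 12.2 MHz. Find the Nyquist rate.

103.2 MHz

Highest-frequency component: 51.6 MHz.
Nyquist rate = 2 × 51.6 MHz = 103.2 MHz.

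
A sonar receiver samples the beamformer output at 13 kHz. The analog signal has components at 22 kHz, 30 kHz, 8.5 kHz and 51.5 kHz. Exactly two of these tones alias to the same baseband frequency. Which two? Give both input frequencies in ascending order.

22 kHz, 30 kHz

fs/2 = 6.5 kHz.
22 kHz mod fs = 9 kHz.
9 kHz > fs/2 = 6.5 kHz, folds to fs − 9 kHz = 4 kHz.
30 kHz mod fs = 4 kHz.
4 kHz ≤ fs/2 = 6.5 kHz, appears at 4 kHz.
8.5 kHz > fs/2 = 6.5 kHz, folds to fs − 8.5 kHz = 4.5 kHz.
51.5 kHz mod fs = 12.5 kHz.
12.5 kHz > fs/2 = 6.5 kHz, folds to fs − 12.5 kHz = 0.5 kHz.
22 kHz and 30 kHz both map to 4 kHz.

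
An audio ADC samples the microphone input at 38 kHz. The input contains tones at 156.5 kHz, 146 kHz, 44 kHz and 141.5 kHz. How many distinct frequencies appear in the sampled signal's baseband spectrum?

fs/2 = 19 kHz.
156.5 kHz mod fs = 4.5 kHz.
4.5 kHz ≤ fs/2 = 19 kHz, appears at 4.5 kHz.
146 kHz mod fs = 32 kHz.
32 kHz > fs/2 = 19 kHz, folds to fs − 32 kHz = 6 kHz.
44 kHz mod fs = 6 kHz.
6 kHz ≤ fs/2 = 19 kHz, appears at 6 kHz.
141.5 kHz mod fs = 27.5 kHz.
27.5 kHz > fs/2 = 19 kHz, folds to fs − 27.5 kHz = 10.5 kHz.
Distinct values: {4.5 kHz, 6 kHz, 10.5 kHz} → 3.

3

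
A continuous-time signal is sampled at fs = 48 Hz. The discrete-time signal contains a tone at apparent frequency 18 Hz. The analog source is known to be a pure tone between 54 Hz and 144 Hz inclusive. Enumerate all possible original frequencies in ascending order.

Frequencies that alias to 18 Hz are k·fs ± 18 Hz for integer k ≥ 0.
k=0: 18 Hz.
k=1: 30 Hz, 66 Hz.
k=2: 78 Hz, 114 Hz.
k=3: 126 Hz, 162 Hz.
k=4: 174 Hz, 210 Hz.
Within [54 Hz, 144 Hz]: 66 Hz, 78 Hz, 114 Hz, 126 Hz.

66 Hz, 78 Hz, 114 Hz, 126 Hz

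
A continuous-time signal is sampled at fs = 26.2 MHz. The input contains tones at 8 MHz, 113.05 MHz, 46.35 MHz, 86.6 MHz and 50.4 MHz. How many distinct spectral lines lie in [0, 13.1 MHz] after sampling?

fs/2 = 13.1 MHz.
8 MHz ≤ fs/2 = 13.1 MHz, passes unchanged.
113.05 MHz mod fs = 8.25 MHz.
8.25 MHz ≤ fs/2 = 13.1 MHz, appears at 8.25 MHz.
46.35 MHz mod fs = 20.15 MHz.
20.15 MHz > fs/2 = 13.1 MHz, folds to fs − 20.15 MHz = 6.05 MHz.
86.6 MHz mod fs = 8 MHz.
8 MHz ≤ fs/2 = 13.1 MHz, appears at 8 MHz.
50.4 MHz mod fs = 24.2 MHz.
24.2 MHz > fs/2 = 13.1 MHz, folds to fs − 24.2 MHz = 2 MHz.
Distinct values: {2 MHz, 6.05 MHz, 8 MHz, 8.25 MHz} → 4.

4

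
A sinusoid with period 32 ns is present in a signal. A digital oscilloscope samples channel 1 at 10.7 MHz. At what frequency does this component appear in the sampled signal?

0.85 MHz

T = 32 ns → f = 1/T = 31.25 MHz.
31.25 MHz mod fs = 9.85 MHz.
9.85 MHz > fs/2 = 5.35 MHz, folds to fs − 9.85 MHz = 0.85 MHz.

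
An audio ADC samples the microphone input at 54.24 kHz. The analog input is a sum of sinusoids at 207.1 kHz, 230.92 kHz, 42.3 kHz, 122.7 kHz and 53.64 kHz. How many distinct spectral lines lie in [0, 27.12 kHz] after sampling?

fs/2 = 27.12 kHz.
207.1 kHz mod fs = 44.38 kHz.
44.38 kHz > fs/2 = 27.12 kHz, folds to fs − 44.38 kHz = 9.86 kHz.
230.92 kHz mod fs = 13.96 kHz.
13.96 kHz ≤ fs/2 = 27.12 kHz, appears at 13.96 kHz.
42.3 kHz > fs/2 = 27.12 kHz, folds to fs − 42.3 kHz = 11.94 kHz.
122.7 kHz mod fs = 14.22 kHz.
14.22 kHz ≤ fs/2 = 27.12 kHz, appears at 14.22 kHz.
53.64 kHz > fs/2 = 27.12 kHz, folds to fs − 53.64 kHz = 0.6 kHz.
Distinct values: {0.6 kHz, 9.86 kHz, 11.94 kHz, 13.96 kHz, 14.22 kHz} → 5.

5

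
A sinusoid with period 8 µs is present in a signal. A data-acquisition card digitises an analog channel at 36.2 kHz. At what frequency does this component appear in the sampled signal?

16.4 kHz

T = 8 µs → f = 1/T = 125 kHz.
125 kHz mod fs = 16.4 kHz.
16.4 kHz ≤ fs/2 = 18.1 kHz, appears at 16.4 kHz.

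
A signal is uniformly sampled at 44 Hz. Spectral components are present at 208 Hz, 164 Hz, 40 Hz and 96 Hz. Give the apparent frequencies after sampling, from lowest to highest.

fs/2 = 22 Hz.
208 Hz mod fs = 32 Hz.
32 Hz > fs/2 = 22 Hz, folds to fs − 32 Hz = 12 Hz.
164 Hz mod fs = 32 Hz.
32 Hz > fs/2 = 22 Hz, folds to fs − 32 Hz = 12 Hz.
40 Hz > fs/2 = 22 Hz, folds to fs − 40 Hz = 4 Hz.
96 Hz mod fs = 8 Hz.
8 Hz ≤ fs/2 = 22 Hz, appears at 8 Hz.
Distinct values: {4 Hz, 8 Hz, 12 Hz}.

4 Hz, 8 Hz, 12 Hz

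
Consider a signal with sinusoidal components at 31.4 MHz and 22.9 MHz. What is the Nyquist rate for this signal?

62.8 MHz

Highest-frequency component: 31.4 MHz.
Nyquist rate = 2 × 31.4 MHz = 62.8 MHz.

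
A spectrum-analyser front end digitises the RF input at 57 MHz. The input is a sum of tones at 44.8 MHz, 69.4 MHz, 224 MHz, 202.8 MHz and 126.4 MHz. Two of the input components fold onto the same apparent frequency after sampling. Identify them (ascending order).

fs/2 = 28.5 MHz.
44.8 MHz > fs/2 = 28.5 MHz, folds to fs − 44.8 MHz = 12.2 MHz.
69.4 MHz mod fs = 12.4 MHz.
12.4 MHz ≤ fs/2 = 28.5 MHz, appears at 12.4 MHz.
224 MHz mod fs = 53 MHz.
53 MHz > fs/2 = 28.5 MHz, folds to fs − 53 MHz = 4 MHz.
202.8 MHz mod fs = 31.8 MHz.
31.8 MHz > fs/2 = 28.5 MHz, folds to fs − 31.8 MHz = 25.2 MHz.
126.4 MHz mod fs = 12.4 MHz.
12.4 MHz ≤ fs/2 = 28.5 MHz, appears at 12.4 MHz.
69.4 MHz and 126.4 MHz both map to 12.4 MHz.

69.4 MHz, 126.4 MHz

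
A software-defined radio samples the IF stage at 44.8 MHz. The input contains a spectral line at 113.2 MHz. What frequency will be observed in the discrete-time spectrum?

113.2 MHz mod fs = 23.6 MHz.
23.6 MHz > fs/2 = 22.4 MHz, folds to fs − 23.6 MHz = 21.2 MHz.

21.2 MHz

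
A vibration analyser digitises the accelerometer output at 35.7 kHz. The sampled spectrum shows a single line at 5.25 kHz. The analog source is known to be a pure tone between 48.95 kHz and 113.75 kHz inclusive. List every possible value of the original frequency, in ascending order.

Frequencies that alias to 5.25 kHz are k·fs ± 5.25 kHz for integer k ≥ 0.
k=0: 5.25 kHz.
k=1: 30.45 kHz, 40.95 kHz.
k=2: 66.15 kHz, 76.65 kHz.
k=3: 101.85 kHz, 112.35 kHz.
k=4: 137.55 kHz, 148.05 kHz.
Within [48.95 kHz, 113.75 kHz]: 66.15 kHz, 76.65 kHz, 101.85 kHz, 112.35 kHz.

66.15 kHz, 76.65 kHz, 101.85 kHz, 112.35 kHz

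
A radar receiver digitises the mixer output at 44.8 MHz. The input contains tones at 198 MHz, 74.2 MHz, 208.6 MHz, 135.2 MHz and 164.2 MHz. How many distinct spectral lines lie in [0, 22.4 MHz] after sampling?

fs/2 = 22.4 MHz.
198 MHz mod fs = 18.8 MHz.
18.8 MHz ≤ fs/2 = 22.4 MHz, appears at 18.8 MHz.
74.2 MHz mod fs = 29.4 MHz.
29.4 MHz > fs/2 = 22.4 MHz, folds to fs − 29.4 MHz = 15.4 MHz.
208.6 MHz mod fs = 29.4 MHz.
29.4 MHz > fs/2 = 22.4 MHz, folds to fs − 29.4 MHz = 15.4 MHz.
135.2 MHz mod fs = 0.8 MHz.
0.8 MHz ≤ fs/2 = 22.4 MHz, appears at 0.8 MHz.
164.2 MHz mod fs = 29.8 MHz.
29.8 MHz > fs/2 = 22.4 MHz, folds to fs − 29.8 MHz = 15 MHz.
Distinct values: {0.8 MHz, 15 MHz, 15.4 MHz, 18.8 MHz} → 4.

4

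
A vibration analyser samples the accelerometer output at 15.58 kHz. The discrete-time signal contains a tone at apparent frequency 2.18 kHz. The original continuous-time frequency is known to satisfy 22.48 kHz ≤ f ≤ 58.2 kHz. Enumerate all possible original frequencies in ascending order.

28.98 kHz, 33.34 kHz, 44.56 kHz, 48.92 kHz

Frequencies that alias to 2.18 kHz are k·fs ± 2.18 kHz for integer k ≥ 0.
k=0: 2.18 kHz.
k=1: 13.4 kHz, 17.76 kHz.
k=2: 28.98 kHz, 33.34 kHz.
k=3: 44.56 kHz, 48.92 kHz.
k=4: 60.14 kHz, 64.5 kHz.
Within [22.48 kHz, 58.2 kHz]: 28.98 kHz, 33.34 kHz, 44.56 kHz, 48.92 kHz.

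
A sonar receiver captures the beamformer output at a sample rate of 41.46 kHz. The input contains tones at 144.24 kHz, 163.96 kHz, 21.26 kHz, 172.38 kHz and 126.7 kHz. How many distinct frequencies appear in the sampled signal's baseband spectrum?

fs/2 = 20.73 kHz.
144.24 kHz mod fs = 19.86 kHz.
19.86 kHz ≤ fs/2 = 20.73 kHz, appears at 19.86 kHz.
163.96 kHz mod fs = 39.58 kHz.
39.58 kHz > fs/2 = 20.73 kHz, folds to fs − 39.58 kHz = 1.88 kHz.
21.26 kHz > fs/2 = 20.73 kHz, folds to fs − 21.26 kHz = 20.2 kHz.
172.38 kHz mod fs = 6.54 kHz.
6.54 kHz ≤ fs/2 = 20.73 kHz, appears at 6.54 kHz.
126.7 kHz mod fs = 2.32 kHz.
2.32 kHz ≤ fs/2 = 20.73 kHz, appears at 2.32 kHz.
Distinct values: {1.88 kHz, 2.32 kHz, 6.54 kHz, 19.86 kHz, 20.2 kHz} → 5.

5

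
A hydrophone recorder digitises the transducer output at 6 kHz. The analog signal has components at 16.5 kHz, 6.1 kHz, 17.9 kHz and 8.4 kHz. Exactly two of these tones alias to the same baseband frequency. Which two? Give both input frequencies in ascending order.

fs/2 = 3 kHz.
16.5 kHz mod fs = 4.5 kHz.
4.5 kHz > fs/2 = 3 kHz, folds to fs − 4.5 kHz = 1.5 kHz.
6.1 kHz mod fs = 0.1 kHz.
0.1 kHz ≤ fs/2 = 3 kHz, appears at 0.1 kHz.
17.9 kHz mod fs = 5.9 kHz.
5.9 kHz > fs/2 = 3 kHz, folds to fs − 5.9 kHz = 0.1 kHz.
8.4 kHz mod fs = 2.4 kHz.
2.4 kHz ≤ fs/2 = 3 kHz, appears at 2.4 kHz.
6.1 kHz and 17.9 kHz both map to 0.1 kHz.

6.1 kHz, 17.9 kHz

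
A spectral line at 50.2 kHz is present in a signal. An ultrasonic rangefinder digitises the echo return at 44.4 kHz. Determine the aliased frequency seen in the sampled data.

5.8 kHz

50.2 kHz mod fs = 5.8 kHz.
5.8 kHz ≤ fs/2 = 22.2 kHz, appears at 5.8 kHz.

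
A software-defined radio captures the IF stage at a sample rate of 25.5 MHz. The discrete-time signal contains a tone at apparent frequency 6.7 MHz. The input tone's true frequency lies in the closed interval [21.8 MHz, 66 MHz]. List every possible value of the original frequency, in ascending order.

32.2 MHz, 44.3 MHz, 57.7 MHz

Frequencies that alias to 6.7 MHz are k·fs ± 6.7 MHz for integer k ≥ 0.
k=0: 6.7 MHz.
k=1: 18.8 MHz, 32.2 MHz.
k=2: 44.3 MHz, 57.7 MHz.
k=3: 69.8 MHz, 83.2 MHz.
Within [21.8 MHz, 66 MHz]: 32.2 MHz, 44.3 MHz, 57.7 MHz.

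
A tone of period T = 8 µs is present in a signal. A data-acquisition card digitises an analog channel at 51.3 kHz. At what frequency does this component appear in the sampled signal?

22.4 kHz

T = 8 µs → f = 1/T = 125 kHz.
125 kHz mod fs = 22.4 kHz.
22.4 kHz ≤ fs/2 = 25.65 kHz, appears at 22.4 kHz.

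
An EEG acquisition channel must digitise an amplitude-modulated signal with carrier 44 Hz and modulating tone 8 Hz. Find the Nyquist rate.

AM sidebands sit at fc ± fm = 36 Hz and 52 Hz.
Highest-frequency component: 52 Hz.
Nyquist rate = 2 × 52 Hz = 104 Hz.

104 Hz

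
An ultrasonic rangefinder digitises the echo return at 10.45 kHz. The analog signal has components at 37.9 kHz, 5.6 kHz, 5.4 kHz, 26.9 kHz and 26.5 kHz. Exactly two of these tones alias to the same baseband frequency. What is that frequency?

fs/2 = 5.225 kHz.
37.9 kHz mod fs = 6.55 kHz.
6.55 kHz > fs/2 = 5.225 kHz, folds to fs − 6.55 kHz = 3.9 kHz.
5.6 kHz > fs/2 = 5.225 kHz, folds to fs − 5.6 kHz = 4.85 kHz.
5.4 kHz > fs/2 = 5.225 kHz, folds to fs − 5.4 kHz = 5.05 kHz.
26.9 kHz mod fs = 6 kHz.
6 kHz > fs/2 = 5.225 kHz, folds to fs − 6 kHz = 4.45 kHz.
26.5 kHz mod fs = 5.6 kHz.
5.6 kHz > fs/2 = 5.225 kHz, folds to fs − 5.6 kHz = 4.85 kHz.
5.6 kHz and 26.5 kHz both map to 4.85 kHz.

4.85 kHz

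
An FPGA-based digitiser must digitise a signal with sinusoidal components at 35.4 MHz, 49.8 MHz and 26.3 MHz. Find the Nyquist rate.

Highest-frequency component: 49.8 MHz.
Nyquist rate = 2 × 49.8 MHz = 99.6 MHz.

99.6 MHz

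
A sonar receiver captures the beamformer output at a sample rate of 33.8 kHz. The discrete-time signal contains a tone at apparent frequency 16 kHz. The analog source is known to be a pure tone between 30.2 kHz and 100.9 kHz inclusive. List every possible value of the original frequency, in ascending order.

Frequencies that alias to 16 kHz are k·fs ± 16 kHz for integer k ≥ 0.
k=0: 16 kHz.
k=1: 17.8 kHz, 49.8 kHz.
k=2: 51.6 kHz, 83.6 kHz.
k=3: 85.4 kHz, 117.4 kHz.
k=4: 119.2 kHz, 151.2 kHz.
Within [30.2 kHz, 100.9 kHz]: 49.8 kHz, 51.6 kHz, 83.6 kHz, 85.4 kHz.

49.8 kHz, 51.6 kHz, 83.6 kHz, 85.4 kHz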